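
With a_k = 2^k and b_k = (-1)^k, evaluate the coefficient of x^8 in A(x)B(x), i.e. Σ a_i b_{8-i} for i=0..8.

Write out a_i and b_{8-i} for i = 0,…,8 and sum the products.
Σ = 1·1 + 2·(-1) + 4·1 + 8·(-1) + 16·1 + 32·(-1) + 64·1 + 128·(-1) + 256·1 = 171.

171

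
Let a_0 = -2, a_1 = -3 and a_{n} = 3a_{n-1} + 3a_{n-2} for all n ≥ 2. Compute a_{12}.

-8819442

The ordinary generating function has denominator 1 - 3x - 3x^2.
Iterating the recurrence: a_0,…,a_{12} = -2, -3, -15, -54, -207, -783, -2970, -11259, -42687, -161838, -613575, -2326239, -8819442.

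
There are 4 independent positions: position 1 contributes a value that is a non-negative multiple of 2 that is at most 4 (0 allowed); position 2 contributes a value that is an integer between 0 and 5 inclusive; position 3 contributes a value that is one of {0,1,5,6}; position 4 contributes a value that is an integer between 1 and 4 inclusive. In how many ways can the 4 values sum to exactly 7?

23

The generating function for the choices is (1 + q^2 + q^4)·(1 + q + q^2 + q^3 + q^4 + q^5)·(1 + q + q^5 + q^6)·(q + q^2 + q^3 + q^4); the count is [q^7].
(1 + q^2 + q^4) has coefficients 1,0,1,0,1 for degrees 0…4.
(1 + q + q^2 + q^3 + q^4 + q^5) has coefficients 1,1,1,1,1,1,0,0 for degrees 0…7.
Multiplying by (1 + q + q^5 + q^6) gives running coefficients 1,2,2,2,2,3,3,2 for degrees 0…7.
Finally multiplying by (q + q^2 + q^3 + q^4), the product of all factors after the first has coefficients 0,1,3,5,7,8,9,10 for degrees 0…7.
[q^7] = 1·10 + 1·8 + 1·5 = 23.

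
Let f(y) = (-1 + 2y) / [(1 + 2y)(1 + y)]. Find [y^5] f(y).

125

The denominator gives the recurrence a_n = −3a_(n−1) − 2a_(n−2) for n ≥ 3; the numerator fixes a_0 = -1, a_1 = 5, a_2 = -13.
Iterating: -1, 5, -13, 29, -61, 125, so a_5 = 125.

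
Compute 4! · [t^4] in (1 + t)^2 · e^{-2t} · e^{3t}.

21

The EGF product rule gives c_4 = Σ_{k_1+k_2+k_3=4} C(4; k_1,k_2,k_3) · ∏ g_i(k_i), where (1+t)^2 gives the falling factorial (2)_k; e^{-2t} gives (-2)^k; e^{3t} gives (3)^k.
g_1(k) for k = 0…4: 1, 2, 2, 0, 0.
g_2(k) for k = 0…4: 1, -2, 4, -8, 16.
g_3(k) for k = 0…4: 1, 3, 9, 27, 81.
First combine the last two factors: h(k) = Σ_j C(k,j)·g_2(j)·g_3(k−j) for k = 0…4: 1, 1, 1, 1, 1.
c_4 = Σ_k C(4,k)·g_1(k)·h(4−k) = 1·1·1 + 4·2·1 + 6·2·1 = 1 + 8 + 12 = 21.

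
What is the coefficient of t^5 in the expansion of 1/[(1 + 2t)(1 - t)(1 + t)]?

-42

The denominator gives the recurrence a_n = −2a_(n−1) + a_(n−2) + 2a_(n−3) for n ≥ 3; the numerator fixes a_0 = 1, a_1 = -2, a_2 = 5.
Iterating: 1, -2, 5, -10, 21, -42, so a_5 = -42.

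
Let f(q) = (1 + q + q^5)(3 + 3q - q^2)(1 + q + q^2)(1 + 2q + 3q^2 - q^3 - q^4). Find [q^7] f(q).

(1 + q + q^5) has coefficients 1,1,0,0,0,1 for degrees 0…5.
(3 + 3q - q^2) has coefficients 3,3,-1,0,0,0,0,0 for degrees 0…7.
Multiplying by (1 + q + q^2) gives running coefficients 3,6,5,2,-1,0,0,0 for degrees 0…7.
Finally multiplying by (1 + 2q + 3q^2 - q^3 - q^4), the product of all factors after the first has coefficients 3,12,26,27,9,-7,-10,-1 for degrees 0…7.
[q^7] = 1·(-1) + 1·(-10) + 1·26 = 15.

15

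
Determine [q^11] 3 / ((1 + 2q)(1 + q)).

Partial fractions give a closed form: a_n = (6)·(-2)^n + (-3)·(-1)^n.
At n = 11: a_11 = -12285.

-12285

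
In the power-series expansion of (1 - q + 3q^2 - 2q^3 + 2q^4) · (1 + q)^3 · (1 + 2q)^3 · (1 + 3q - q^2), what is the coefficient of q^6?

357

(1 - q + 3q^2 - 2q^3 + 2q^4) has coefficients 1,-1,3,-2,2 for degrees 0…4.
(1 + q)^3 has coefficients 1,3,3,1,0,0,0 for degrees 0…6.
Multiplying by (1 + 2q)^3 gives running coefficients 1,9,33,63,66,36,8 for degrees 0…6.
Finally multiplying by (1 + 3q - q^2), the product of all factors after the first has coefficients 1,12,59,153,222,171,50 for degrees 0…6.
[q^6] = 1·50 − 1·171 + 3·222 − 2·153 + 2·59 = 357.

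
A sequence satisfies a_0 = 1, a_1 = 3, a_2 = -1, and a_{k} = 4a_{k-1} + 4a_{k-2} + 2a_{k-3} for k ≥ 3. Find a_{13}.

The ordinary generating function has denominator 1 - 4q - 4q^2 - 2q^3.
Iterating the recurrence: a_0,…,a_{13} = 1, 3, -1, 10, 42, 206, 1012, 4956, 24284, 118984, 582984, 2856440, 13995664, 68574384.

68574384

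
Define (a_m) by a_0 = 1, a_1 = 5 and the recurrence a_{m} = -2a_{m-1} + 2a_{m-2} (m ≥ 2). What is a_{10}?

The ordinary generating function has denominator 1 + 2t - 2t^2.
Iterating the recurrence: a_0,…,a_{10} = 1, 5, -8, 26, -68, 188, -512, 1400, -3824, 10448, -28544.

-28544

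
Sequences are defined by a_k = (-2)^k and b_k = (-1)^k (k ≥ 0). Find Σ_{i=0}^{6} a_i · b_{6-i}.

127

The convolution is the x^6 coefficient of A(x)B(x).
Σ = 1·1 − 2·(-1) + 4·1 − 8·(-1) + 16·1 − 32·(-1) + 64·1 = 127.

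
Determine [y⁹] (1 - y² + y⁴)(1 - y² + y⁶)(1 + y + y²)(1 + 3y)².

-7

(1 - y² + y⁴) has coefficients 1,0,-1,0,1 for degrees 0…4.
(1 - y² + y⁶) has coefficients 1,0,-1,0,0,0,1,0,0,0 for degrees 0…9.
Multiplying by (1 + y + y²) gives running coefficients 1,1,0,-1,-1,0,1,1,1,0 for degrees 0…9.
Finally multiplying by (1 + 3y)², the product of all factors after the first has coefficients 1,7,15,8,-7,-15,-8,7,16,15 for degrees 0…9.
[y⁹] = 1·15 − 1·7 + 1·(-15) = -7.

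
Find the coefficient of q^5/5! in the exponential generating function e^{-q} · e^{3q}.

32

The EGF product rule gives c_5 = Σ_{k_1+k_2=5} C(5; k_1,k_2) · ∏ g_i(k_i), where e^{-q} gives (-1)^k; e^{3q} gives (3)^k.
g_1(k) for k = 0…5: 1, -1, 1, -1, 1, -1.
g_2(k) for k = 0…5: 1, 3, 9, 27, 81, 243.
c_5 = Σ_k C(5,k)·g_1(k)·g_2(5−k) = 1·1·243 + 5·(-1)·81 + 10·1·27 + 10·(-1)·9 + 5·1·3 + 1·(-1)·1 = 243 − 405 + 270 − 90 + 15 − 1 = 32.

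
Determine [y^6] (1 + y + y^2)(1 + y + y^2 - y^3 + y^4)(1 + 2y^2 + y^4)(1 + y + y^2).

18

(1 + y + y^2) has coefficients 1,1,1 for degrees 0…2.
(1 + y + y^2 - y^3 + y^4) has coefficients 1,1,1,-1,1,0,0 for degrees 0…6.
Multiplying by (1 + 2y^2 + y^4) gives running coefficients 1,1,3,1,4,-1,3 for degrees 0…6.
Finally multiplying by (1 + y + y^2), the product of all factors after the first has coefficients 1,2,5,5,8,4,6 for degrees 0…6.
[y^6] = 1·6 + 1·4 + 1·8 = 18.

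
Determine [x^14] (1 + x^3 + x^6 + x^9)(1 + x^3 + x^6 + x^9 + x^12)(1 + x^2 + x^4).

(1 + x^3 + x^6 + x^9) has coefficients 1,0,0,1,0,0,1,0,0,1 for degrees 0…9.
(1 + x^3 + x^6 + x^9 + x^12) has coefficients 1,0,0,1,0,0,1,0,0,1,0,0,1,0,0 for degrees 0…14.
Finally multiplying by (1 + x^2 + x^4), the product of all factors after the first has coefficients 1,0,1,1,1,1,1,1,1,1,1,1,1,1,1 for degrees 0…14.
[x^14] = 1·1 + 1·1 + 1·1 + 1·1 = 4.

4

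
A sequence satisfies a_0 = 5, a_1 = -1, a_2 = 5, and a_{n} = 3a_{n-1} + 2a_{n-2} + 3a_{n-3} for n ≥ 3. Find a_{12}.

The ordinary generating function has denominator 1 - 3t - 2t^2 - 3t^3.
Iterating the recurrence: a_0,…,a_{12} = 5, -1, 5, 28, 91, 344, 1298, 4855, 18193, 68183, 255500, 957445, 3587884.

3587884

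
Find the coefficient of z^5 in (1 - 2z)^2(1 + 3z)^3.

108

(1 - 2z)^2 has coefficients 1,-4,4 for degrees 0…2.
(1 + 3z)^3 has coefficients 1,9,27,27,0,0 for degrees 0…5.
[z^5] = 1·0 − 4·0 + 4·27 = 108.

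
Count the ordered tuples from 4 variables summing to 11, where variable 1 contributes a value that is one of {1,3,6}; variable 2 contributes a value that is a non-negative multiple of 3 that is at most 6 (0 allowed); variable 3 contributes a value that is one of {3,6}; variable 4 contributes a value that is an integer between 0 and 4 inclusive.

7

The generating function for the choices is (y + y^3 + y^6)·(1 + y^3 + y^6)·(y^3 + y^6)·(1 + y + y^2 + y^3 + y^4); the count is [y^11].
(y + y^3 + y^6) has coefficients 0,1,0,1,0,0,1 for degrees 0…6.
(1 + y^3 + y^6) has coefficients 1,0,0,1,0,0,1,0,0,0,0,0 for degrees 0…11.
Multiplying by (y^3 + y^6) gives running coefficients 0,0,0,1,0,0,2,0,0,2,0,0 for degrees 0…11.
Finally multiplying by (1 + y + y^2 + y^3 + y^4), the product of all factors after the first has coefficients 0,0,0,1,1,1,3,3,2,4,4,2 for degrees 0…11.
[y^11] = 1·4 + 1·2 + 1·1 = 7.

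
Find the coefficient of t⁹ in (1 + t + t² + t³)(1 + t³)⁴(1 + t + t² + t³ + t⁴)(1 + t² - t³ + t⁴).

56

(1 + t + t² + t³) has coefficients 1,1,1,1 for degrees 0…3.
(1 + t³)⁴ has coefficients 1,0,0,4,0,0,6,0,0,4 for degrees 0…9.
Multiplying by (1 + t + t² + t³ + t⁴) gives running coefficients 1,1,1,5,5,4,10,10,6,10 for degrees 0…9.
Finally multiplying by (1 + t² - t³ + t⁴), the product of all factors after the first has coefficients 1,1,2,5,6,9,11,14,17,14 for degrees 0…9.
[t⁹] = 1·14 + 1·17 + 1·14 + 1·11 = 56.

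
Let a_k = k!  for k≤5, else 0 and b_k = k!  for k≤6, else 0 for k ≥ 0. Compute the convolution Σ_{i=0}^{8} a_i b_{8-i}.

The convolution is the t^8 coefficient of A(t)B(t).
Σ = 1·0 + 1·0 + 2·720 + 6·120 + 24·24 + 120·6 + 0·2 + 0·1 + 0·1 = 3456.

3456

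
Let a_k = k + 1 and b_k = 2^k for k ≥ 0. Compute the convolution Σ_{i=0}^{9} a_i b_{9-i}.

2036

Write out a_i and b_{9-i} for i = 0,…,9 and sum the products.
Σ = 1·512 + 2·256 + 3·128 + 4·64 + 5·32 + 6·16 + 7·8 + 8·4 + 9·2 + 10·1 = 2036.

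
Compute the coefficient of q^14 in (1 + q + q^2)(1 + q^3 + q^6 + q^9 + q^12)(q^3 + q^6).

(1 + q + q^2) has coefficients 1,1,1 for degrees 0…2.
(1 + q^3 + q^6 + q^9 + q^12) has coefficients 1,0,0,1,0,0,1,0,0,1,0,0,1,0,0 for degrees 0…14.
Finally multiplying by (q^3 + q^6), the product of all factors after the first has coefficients 0,0,0,1,0,0,2,0,0,2,0,0,2,0,0 for degrees 0…14.
[q^14] = 1·0 + 1·0 + 1·2 = 2.

2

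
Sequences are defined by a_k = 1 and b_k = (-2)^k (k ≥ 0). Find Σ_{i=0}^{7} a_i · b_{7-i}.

-85

This is [x^7] in the product of the two ordinary generating functions.
Σ = 1·(-128) + 1·64 + 1·(-32) + 1·16 + 1·(-8) + 1·4 + 1·(-2) + 1·1 = -85.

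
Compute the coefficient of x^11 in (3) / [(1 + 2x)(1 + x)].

Partial fractions give a closed form: a_n = (6)·(-2)^n + (-3)·(-1)^n.
At n = 11: a_11 = -12285.

-12285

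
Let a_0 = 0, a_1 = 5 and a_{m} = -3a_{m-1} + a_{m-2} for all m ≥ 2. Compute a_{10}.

The ordinary generating function has denominator 1 + 3z - z^2.
Iterating the recurrence: a_0,…,a_{10} = 0, 5, -15, 50, -165, 545, -1800, 5945, -19635, 64850, -214185.

-214185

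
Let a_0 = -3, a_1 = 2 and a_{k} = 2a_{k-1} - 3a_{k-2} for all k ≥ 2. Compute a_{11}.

-724

The ordinary generating function has denominator 1 - 2z + 3z^2.
Iterating the recurrence: a_0,…,a_{11} = -3, 2, 13, 20, 1, -58, -119, -64, 229, 650, 613, -724.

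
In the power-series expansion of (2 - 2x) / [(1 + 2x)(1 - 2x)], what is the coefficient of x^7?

The denominator gives the recurrence a_n = 4a_(n−2) for n ≥ 3; the numerator fixes a_0 = 2, a_1 = -2, a_2 = 8.
Iterating: 2, -2, 8, -8, 32, -32, 128, -128, so a_7 = -128.

-128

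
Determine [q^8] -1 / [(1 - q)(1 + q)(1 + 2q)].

Partial fractions give a closed form: a_n = (-1/6)·1^n + (1/2)·(-1)^n + (-4/3)·(-2)^n.
At n = 8: a_8 = -341.

-341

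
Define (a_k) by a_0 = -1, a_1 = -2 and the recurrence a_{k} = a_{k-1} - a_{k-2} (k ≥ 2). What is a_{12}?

The ordinary generating function has denominator 1 - t + t^2.
Iterating the recurrence: a_0,…,a_{12} = -1, -2, -1, 1, 2, 1, -1, -2, -1, 1, 2, 1, -1.

-1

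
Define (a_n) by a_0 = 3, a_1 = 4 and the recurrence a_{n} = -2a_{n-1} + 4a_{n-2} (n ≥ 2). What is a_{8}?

-768

The ordinary generating function has denominator 1 + 2q - 4q^2.
Iterating the recurrence: a_0,…,a_{8} = 3, 4, 4, 8, 0, 32, -64, 256, -768.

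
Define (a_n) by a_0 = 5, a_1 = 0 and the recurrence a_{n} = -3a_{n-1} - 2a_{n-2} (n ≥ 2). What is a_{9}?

2550

The ordinary generating function has denominator 1 + 3q + 2q^2.
Iterating the recurrence: a_0,…,a_{9} = 5, 0, -10, 30, -70, 150, -310, 630, -1270, 2550.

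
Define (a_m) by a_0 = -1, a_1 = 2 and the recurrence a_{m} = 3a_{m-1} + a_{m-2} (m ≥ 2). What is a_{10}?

The ordinary generating function has denominator 1 - 3y - y^2.
Iterating the recurrence: a_0,…,a_{10} = -1, 2, 5, 17, 56, 185, 611, 2018, 6665, 22013, 72704.

72704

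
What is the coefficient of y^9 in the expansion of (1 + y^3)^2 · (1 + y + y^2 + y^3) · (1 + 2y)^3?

(1 + y^3)^2 has coefficients 1,0,0,2,0,0,1 for degrees 0…6.
(1 + y + y^2 + y^3) has coefficients 1,1,1,1,0,0,0,0,0,0 for degrees 0…9.
Finally multiplying by (1 + 2y)^3, the product of all factors after the first has coefficients 1,7,19,27,26,20,8,0,0,0 for degrees 0…9.
[y^9] = 1·0 + 2·8 + 1·27 = 43.

43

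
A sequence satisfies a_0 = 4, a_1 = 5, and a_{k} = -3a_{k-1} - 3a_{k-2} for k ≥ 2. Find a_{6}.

The ordinary generating function has denominator 1 + 3t + 3t^2.
Iterating the recurrence: a_0,…,a_{6} = 4, 5, -27, 66, -117, 153, -108.

-108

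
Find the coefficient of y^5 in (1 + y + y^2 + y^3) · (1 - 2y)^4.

8

(1 + y + y^2 + y^3) has coefficients 1,1,1,1 for degrees 0…3.
(1 - 2y)^4 has coefficients 1,-8,24,-32,16,0 for degrees 0…5.
[y^5] = 1·0 + 1·16 + 1·(-32) + 1·24 = 8.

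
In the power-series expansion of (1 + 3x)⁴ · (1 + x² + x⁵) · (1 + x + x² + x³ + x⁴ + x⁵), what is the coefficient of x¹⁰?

(1 + 3x)⁴ has coefficients 1,12,54,108,81 for degrees 0…4.
(1 + x² + x⁵) has coefficients 1,0,1,0,0,1,0,0,0,0,0 for degrees 0…10.
Finally multiplying by (1 + x + x² + x³ + x⁴ + x⁵), the product of all factors after the first has coefficients 1,1,2,2,2,3,2,2,1,1,1 for degrees 0…10.
[x¹⁰] = 1·1 + 12·1 + 54·1 + 108·2 + 81·2 = 445.

445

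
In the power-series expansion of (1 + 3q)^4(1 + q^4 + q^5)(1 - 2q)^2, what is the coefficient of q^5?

117

(1 + 3q)^4 has coefficients 1,12,54,108,81 for degrees 0…4.
(1 + q^4 + q^5) has coefficients 1,0,0,0,1,1 for degrees 0…5.
Finally multiplying by (1 - 2q)^2, the product of all factors after the first has coefficients 1,-4,4,0,1,-3 for degrees 0…5.
[q^5] = 1·(-3) + 12·1 + 54·0 + 108·4 + 81·(-4) = 117.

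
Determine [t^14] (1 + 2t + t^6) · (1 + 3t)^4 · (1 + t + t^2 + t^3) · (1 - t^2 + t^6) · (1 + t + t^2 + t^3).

(1 + 2t + t^6) has coefficients 1,2,0,0,0,0,1 for degrees 0…6.
(1 + 3t)^4 has coefficients 1,12,54,108,81,0,0,0,0,0,0,0,0,0,0 for degrees 0…14.
Multiplying by (1 + t + t^2 + t^3) gives running coefficients 1,13,67,175,255,243,189,81,0,0,0,0,0,0,0 for degrees 0…14.
Multiplying by (1 - t^2 + t^6) gives running coefficients 1,13,66,162,188,68,-65,-149,-122,94,255,243,189,81,0 for degrees 0…14.
Finally multiplying by (1 + t + t^2 + t^3), the product of all factors after the first has coefficients 1,14,80,242,429,484,353,42,-268,-242,78,470,781,768,513 for degrees 0…14.
[t^14] = 1·513 + 2·768 + 1·(-268) = 1781.

1781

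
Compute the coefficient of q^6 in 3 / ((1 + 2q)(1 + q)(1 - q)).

The denominator gives the recurrence a_n = −2a_(n−1) + a_(n−2) + 2a_(n−3) for n ≥ 3; the numerator fixes a_0 = 3, a_1 = -6, a_2 = 15.
Iterating: 3, -6, 15, -30, 63, -126, 255, so a_6 = 255.

255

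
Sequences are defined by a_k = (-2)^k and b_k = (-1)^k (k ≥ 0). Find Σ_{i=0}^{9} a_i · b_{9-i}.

Write out a_i and b_{9-i} for i = 0,…,9 and sum the products.
Σ = 1·(-1) − 2·1 + 4·(-1) − 8·1 + 16·(-1) − 32·1 + 64·(-1) − 128·1 + 256·(-1) − 512·1 = -1023.

-1023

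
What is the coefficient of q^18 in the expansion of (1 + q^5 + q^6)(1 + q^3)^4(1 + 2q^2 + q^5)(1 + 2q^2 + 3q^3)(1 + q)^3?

746

(1 + q^5 + q^6) has coefficients 1,0,0,0,0,1,1 for degrees 0…6.
(1 + q^3)^4 has coefficients 1,0,0,4,0,0,6,0,0,4,0,0,1,0,0,0,0,0,0 for degrees 0…18.
Multiplying by (1 + 2q^2 + q^5) gives running coefficients 1,0,2,4,0,9,6,0,16,4,0,14,1,0,6,0,0,1,0 for degrees 0…18.
Multiplying by (1 + 2q^2 + 3q^3) gives running coefficients 1,0,4,7,4,23,18,18,55,22,32,70,13,28,50,3,12,19,0 for degrees 0…18.
Finally multiplying by (1 + q)^3, the product of all factors after the first has coefficients 1,3,7,20,37,60,106,145,186,259,281,287,341,309,243,250,199,114,96 for degrees 0…18.
[q^18] = 1·96 + 1·309 + 1·341 = 746.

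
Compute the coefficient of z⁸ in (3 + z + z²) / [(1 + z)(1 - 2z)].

641

The denominator gives the recurrence a_n = a_(n−1) + 2a_(n−2) for n ≥ 3; the numerator fixes a_0 = 3, a_1 = 4, a_2 = 11.
Iterating: 3, 4, 11, 19, 41, 79, 161, 319, 641, so a_8 = 641.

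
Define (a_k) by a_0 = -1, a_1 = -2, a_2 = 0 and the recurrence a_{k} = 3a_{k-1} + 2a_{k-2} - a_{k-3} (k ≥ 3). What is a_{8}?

-1126

The ordinary generating function has denominator 1 - 3y - 2y^2 + y^3.
Iterating the recurrence: a_0,…,a_{8} = -1, -2, 0, -3, -7, -27, -92, -323, -1126.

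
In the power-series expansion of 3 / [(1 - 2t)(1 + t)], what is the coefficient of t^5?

63

Partial fractions give a closed form: a_n = (2)·2^n + (1)·(-1)^n.
At n = 5: a_5 = 63.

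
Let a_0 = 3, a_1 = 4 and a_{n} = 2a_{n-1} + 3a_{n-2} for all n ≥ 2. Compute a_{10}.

103337

The ordinary generating function has denominator 1 - 2y - 3y^2.
Iterating the recurrence: a_0,…,a_{10} = 3, 4, 17, 46, 143, 424, 1277, 3826, 11483, 34444, 103337.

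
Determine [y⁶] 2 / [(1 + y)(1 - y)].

Partial fractions give a closed form: a_n = (1)·(-1)^n + (1)·1^n.
At n = 6: a_6 = 2.

2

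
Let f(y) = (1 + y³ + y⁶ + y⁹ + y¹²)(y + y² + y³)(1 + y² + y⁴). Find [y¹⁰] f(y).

3

(1 + y³ + y⁶ + y⁹ + y¹²) has coefficients 1,0,0,1,0,0,1,0,0,1,0 for degrees 0…10.
(y + y² + y³) has coefficients 0,1,1,1,0,0,0,0,0,0,0 for degrees 0…10.
Finally multiplying by (1 + y² + y⁴), the product of all factors after the first has coefficients 0,1,1,2,1,2,1,1,0,0,0 for degrees 0…10.
[y¹⁰] = 1·0 + 1·1 + 1·1 + 1·1 = 3.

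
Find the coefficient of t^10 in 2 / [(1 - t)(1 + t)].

2

Partial fractions give a closed form: a_n = (1)·1^n + (1)·(-1)^n.
At n = 10: a_10 = 2.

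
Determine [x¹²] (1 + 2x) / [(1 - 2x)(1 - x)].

Partial fractions give a closed form: a_n = (4)·2^n + (-3)·1^n.
At n = 12: a_12 = 16381.

16381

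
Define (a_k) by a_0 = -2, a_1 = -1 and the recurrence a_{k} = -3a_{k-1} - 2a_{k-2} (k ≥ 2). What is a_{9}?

-1531

The ordinary generating function has denominator 1 + 3t + 2t^2.
Iterating the recurrence: a_0,…,a_{9} = -2, -1, 7, -19, 43, -91, 187, -379, 763, -1531.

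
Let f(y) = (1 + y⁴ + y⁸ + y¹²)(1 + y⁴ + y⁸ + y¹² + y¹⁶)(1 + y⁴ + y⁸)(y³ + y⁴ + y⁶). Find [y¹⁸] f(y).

(1 + y⁴ + y⁸ + y¹²) has coefficients 1,0,0,0,1,0,0,0,1,0,0,0,1 for degrees 0…12.
(1 + y⁴ + y⁸ + y¹² + y¹⁶) has coefficients 1,0,0,0,1,0,0,0,1,0,0,0,1,0,0,0,1,0,0 for degrees 0…18.
Multiplying by (1 + y⁴ + y⁸) gives running coefficients 1,0,0,0,2,0,0,0,3,0,0,0,3,0,0,0,3,0,0 for degrees 0…18.
Finally multiplying by (y³ + y⁴ + y⁶), the product of all factors after the first has coefficients 0,0,0,1,1,0,1,2,2,0,2,3,3,0,3,3,3,0,3 for degrees 0…18.
[y¹⁸] = 1·3 + 1·3 + 1·2 + 1·1 = 9.

9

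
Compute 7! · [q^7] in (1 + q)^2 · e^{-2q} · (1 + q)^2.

320

The EGF product rule gives c_7 = Σ_{k_1+k_2+k_3=7} C(7; k_1,k_2,k_3) · ∏ g_i(k_i), where (1+q)^2 gives the falling factorial (2)_k; e^{-2q} gives (-2)^k; (1+q)^2 gives the falling factorial (2)_k.
g_1(k) for k = 0…7: 1, 2, 2, 0, 0, 0, 0, 0.
g_2(k) for k = 0…7: 1, -2, 4, -8, 16, -32, 64, -128.
g_3(k) for k = 0…7: 1, 2, 2, 0, 0, 0, 0, 0.
First combine the last two factors: h(k) = Σ_j C(k,j)·g_2(j)·g_3(k−j) for k = 0…7: 1, 0, -2, 4, 0, -32, 160, -576.
c_7 = Σ_k C(7,k)·g_1(k)·h(7−k) = 1·1·(-576) + 7·2·160 + 21·2·(-32) = −576 + 2240 − 1344 = 320.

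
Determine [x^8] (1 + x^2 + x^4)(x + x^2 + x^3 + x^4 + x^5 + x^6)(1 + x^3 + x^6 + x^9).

(1 + x^2 + x^4) has coefficients 1,0,1,0,1 for degrees 0…4.
(x + x^2 + x^3 + x^4 + x^5 + x^6) has coefficients 0,1,1,1,1,1,1,0,0 for degrees 0…8.
Finally multiplying by (1 + x^3 + x^6 + x^9), the product of all factors after the first has coefficients 0,1,1,1,2,2,2,2,2 for degrees 0…8.
[x^8] = 1·2 + 1·2 + 1·2 = 6.

6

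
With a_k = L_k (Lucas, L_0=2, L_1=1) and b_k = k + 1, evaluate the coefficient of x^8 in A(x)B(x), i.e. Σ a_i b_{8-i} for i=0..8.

This is [x^8] in the product of the two ordinary generating functions.
Σ = 2·9 + 1·8 + 3·7 + 4·6 + 7·5 + 11·4 + 18·3 + 29·2 + 47·1 = 309.

309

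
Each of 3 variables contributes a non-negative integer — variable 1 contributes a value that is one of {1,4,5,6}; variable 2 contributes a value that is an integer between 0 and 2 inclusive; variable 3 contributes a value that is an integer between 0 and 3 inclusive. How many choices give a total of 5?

5

The generating function for the choices is (y + y⁴ + y⁵ + y⁶)·(1 + y + y²)·(1 + y + y² + y³); the count is [y⁵].
(y + y⁴ + y⁵ + y⁶) has coefficients 0,1,0,0,1,1 for degrees 0…5.
(1 + y + y²) has coefficients 1,1,1,0,0,0 for degrees 0…5.
Finally multiplying by (1 + y + y² + y³), the product of all factors after the first has coefficients 1,2,3,3,2,1 for degrees 0…5.
[y⁵] = 1·2 + 1·2 + 1·1 = 5.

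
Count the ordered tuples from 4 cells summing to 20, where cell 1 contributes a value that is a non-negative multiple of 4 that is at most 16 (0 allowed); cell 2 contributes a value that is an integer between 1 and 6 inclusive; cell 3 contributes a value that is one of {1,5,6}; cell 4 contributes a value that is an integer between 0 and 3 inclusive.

The generating function for the choices is (1 + y⁴ + y⁸ + y¹² + y¹⁶)·(y + y² + y³ + y⁴ + y⁵ + y⁶)·(y + y⁵ + y⁶)·(1 + y + y² + y³); the count is [y²⁰].
(1 + y⁴ + y⁸ + y¹² + y¹⁶) has coefficients 1,0,0,0,1,0,0,0,1,0,0,0,1,0,0,0,1 for degrees 0…16.
(y + y² + y³ + y⁴ + y⁵ + y⁶) has coefficients 0,1,1,1,1,1,1,0,0,0,0,0,0,0,0,0,0,0,0,0,0 for degrees 0…20.
Multiplying by (y + y⁵ + y⁶) gives running coefficients 0,0,1,1,1,1,2,3,2,2,2,2,1,0,0,0,0,0,0,0,0 for degrees 0…20.
Finally multiplying by (1 + y + y² + y³), the product of all factors after the first has coefficients 0,0,1,2,3,4,5,7,8,9,9,8,7,5,3,1,0,0,0,0,0 for degrees 0…20.
[y²⁰] = 1·0 + 1·0 + 1·7 + 1·8 + 1·3 = 18.

18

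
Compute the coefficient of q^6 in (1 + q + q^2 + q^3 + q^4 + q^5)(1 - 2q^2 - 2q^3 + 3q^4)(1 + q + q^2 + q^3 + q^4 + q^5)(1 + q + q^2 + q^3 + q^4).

(1 + q + q^2 + q^3 + q^4 + q^5) has coefficients 1,1,1,1,1,1 for degrees 0…5.
(1 - 2q^2 - 2q^3 + 3q^4) has coefficients 1,0,-2,-2,3,0,0 for degrees 0…6.
Multiplying by (1 + q + q^2 + q^3 + q^4 + q^5) gives running coefficients 1,1,-1,-3,0,0,-1 for degrees 0…6.
Finally multiplying by (1 + q + q^2 + q^3 + q^4), the product of all factors after the first has coefficients 1,2,1,-2,-2,-3,-5 for degrees 0…6.
[q^6] = 1·(-5) + 1·(-3) + 1·(-2) + 1·(-2) + 1·1 + 1·2 = -9.

-9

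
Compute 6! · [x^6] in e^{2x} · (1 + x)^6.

The EGF product rule gives c_6 = Σ_{k_1+k_2=6} C(6; k_1,k_2) · ∏ g_i(k_i), where e^{2x} gives (2)^k; (1+x)^6 gives the falling factorial (6)_k.
g_1(k) for k = 0…6: 1, 2, 4, 8, 16, 32, 64.
g_2(k) for k = 0…6: 1, 6, 30, 120, 360, 720, 720.
c_6 = Σ_k C(6,k)·g_1(k)·g_2(6−k) = 1·1·720 + 6·2·720 + 15·4·360 + 20·8·120 + 15·16·30 + 6·32·6 + 1·64·1 = 720 + 8640 + 21600 + 19200 + 7200 + 1152 + 64 = 58576.

58576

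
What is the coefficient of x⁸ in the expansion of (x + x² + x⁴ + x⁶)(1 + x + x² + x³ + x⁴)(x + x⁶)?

4

(x + x² + x⁴ + x⁶) has coefficients 0,1,1,0,1,0,1 for degrees 0…6.
(1 + x + x² + x³ + x⁴) has coefficients 1,1,1,1,1,0,0,0,0 for degrees 0…8.
Finally multiplying by (x + x⁶), the product of all factors after the first has coefficients 0,1,1,1,1,1,1,1,1 for degrees 0…8.
[x⁸] = 1·1 + 1·1 + 1·1 + 1·1 = 4.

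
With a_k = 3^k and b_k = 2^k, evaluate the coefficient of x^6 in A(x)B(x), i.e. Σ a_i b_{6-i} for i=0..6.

The convolution is the x^6 coefficient of A(x)B(x).
Σ = 1·64 + 3·32 + 9·16 + 27·8 + 81·4 + 243·2 + 729·1 = 2059.

2059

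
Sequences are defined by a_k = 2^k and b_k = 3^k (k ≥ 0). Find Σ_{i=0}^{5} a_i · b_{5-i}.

The convolution is the x^5 coefficient of A(x)B(x).
Σ = 1·243 + 2·81 + 4·27 + 8·9 + 16·3 + 32·1 = 665.

665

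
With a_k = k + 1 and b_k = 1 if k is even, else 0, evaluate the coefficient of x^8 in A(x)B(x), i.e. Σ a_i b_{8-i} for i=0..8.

Write out a_i and b_{8-i} for i = 0,…,8 and sum the products.
Σ = 1·1 + 2·0 + 3·1 + 4·0 + 5·1 + 6·0 + 7·1 + 8·0 + 9·1 = 25.

25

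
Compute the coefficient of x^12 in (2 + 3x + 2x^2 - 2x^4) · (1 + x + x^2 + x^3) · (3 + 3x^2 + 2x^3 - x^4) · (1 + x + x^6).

(2 + 3x + 2x^2 - 2x^4) has coefficients 2,3,2,0,-2 for degrees 0…4.
(1 + x + x^2 + x^3) has coefficients 1,1,1,1,0,0,0,0,0,0,0,0,0 for degrees 0…12.
Multiplying by (3 + 3x^2 + 2x^3 - x^4) gives running coefficients 3,3,6,8,4,4,1,-1,0,0,0,0,0 for degrees 0…12.
Finally multiplying by (1 + x + x^6), the product of all factors after the first has coefficients 3,6,9,14,12,8,8,3,5,8,4,4,1 for degrees 0…12.
[x^12] = 2·1 + 3·4 + 2·4 − 2·5 = 12.

12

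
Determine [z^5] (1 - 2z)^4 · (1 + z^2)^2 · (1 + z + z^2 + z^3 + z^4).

-37

(1 - 2z)^4 has coefficients 1,-8,24,-32,16 for degrees 0…4.
(1 + z^2)^2 has coefficients 1,0,2,0,1,0 for degrees 0…5.
Finally multiplying by (1 + z + z^2 + z^3 + z^4), the product of all factors after the first has coefficients 1,1,3,3,4,3 for degrees 0…5.
[z^5] = 1·3 − 8·4 + 24·3 − 32·3 + 16·1 = -37.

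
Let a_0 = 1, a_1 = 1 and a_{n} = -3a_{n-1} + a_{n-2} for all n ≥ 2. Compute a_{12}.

The ordinary generating function has denominator 1 + 3z - z^2.
Iterating the recurrence: a_0,…,a_{12} = 1, 1, -2, 7, -23, 76, -251, 829, -2738, 9043, -29867, 98644, -325799.

-325799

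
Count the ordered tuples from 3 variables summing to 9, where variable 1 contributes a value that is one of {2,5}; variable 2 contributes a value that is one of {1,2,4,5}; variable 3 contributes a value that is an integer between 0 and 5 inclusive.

6

The generating function for the choices is (z^2 + z^5)·(z + z^2 + z^4 + z^5)·(1 + z + z^2 + z^3 + z^4 + z^5); the count is [z^9].
(z^2 + z^5) has coefficients 0,0,1,0,0,1 for degrees 0…5.
(z + z^2 + z^4 + z^5) has coefficients 0,1,1,0,1,1,0,0,0,0 for degrees 0…9.
Finally multiplying by (1 + z + z^2 + z^3 + z^4 + z^5), the product of all factors after the first has coefficients 0,1,2,2,3,4,4,3,2,2 for degrees 0…9.
[z^9] = 1·3 + 1·3 = 6.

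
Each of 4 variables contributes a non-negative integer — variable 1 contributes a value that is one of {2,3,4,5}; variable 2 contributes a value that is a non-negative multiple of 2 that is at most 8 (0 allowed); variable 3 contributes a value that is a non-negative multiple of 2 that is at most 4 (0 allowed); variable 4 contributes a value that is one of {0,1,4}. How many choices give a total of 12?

The generating function for the choices is (t^2 + t^3 + t^4 + t^5)·(1 + t^2 + t^4 + t^6 + t^8)·(1 + t^2 + t^4)·(1 + t + t^4); the count is [t^12].
(t^2 + t^3 + t^4 + t^5) has coefficients 0,0,1,1,1,1 for degrees 0…5.
(1 + t^2 + t^4 + t^6 + t^8) has coefficients 1,0,1,0,1,0,1,0,1,0,0,0,0 for degrees 0…12.
Multiplying by (1 + t^2 + t^4) gives running coefficients 1,0,2,0,3,0,3,0,3,0,2,0,1 for degrees 0…12.
Finally multiplying by (1 + t + t^4), the product of all factors after the first has coefficients 1,1,2,2,4,3,5,3,6,3,5,2,4 for degrees 0…12.
[t^12] = 1·5 + 1·3 + 1·6 + 1·3 = 17.

17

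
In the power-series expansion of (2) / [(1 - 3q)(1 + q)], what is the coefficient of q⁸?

9842

Partial fractions give a closed form: a_n = (3/2)·3^n + (1/2)·(-1)^n.
At n = 8: a_8 = 9842.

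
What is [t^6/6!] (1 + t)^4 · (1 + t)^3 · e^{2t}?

130768

The EGF product rule gives c_6 = Σ_{k_1+k_2+k_3=6} C(6; k_1,k_2,k_3) · ∏ g_i(k_i), where (1+t)^4 gives the falling factorial (4)_k; (1+t)^3 gives the falling factorial (3)_k; e^{2t} gives (2)^k.
g_1(k) for k = 0…6: 1, 4, 12, 24, 24, 0, 0.
g_2(k) for k = 0…6: 1, 3, 6, 6, 0, 0, 0.
g_3(k) for k = 0…6: 1, 2, 4, 8, 16, 32, 64.
First combine the last two factors: h(k) = Σ_j C(k,j)·g_2(j)·g_3(k−j) for k = 0…6: 1, 5, 22, 86, 304, 992, 3040.
c_6 = Σ_k C(6,k)·g_1(k)·h(6−k) = 1·1·3040 + 6·4·992 + 15·12·304 + 20·24·86 + 15·24·22 = 3040 + 23808 + 54720 + 41280 + 7920 = 130768.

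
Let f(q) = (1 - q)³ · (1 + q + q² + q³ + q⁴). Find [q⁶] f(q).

(1 - q)³ has coefficients 1,-3,3,-1 for degrees 0…3.
(1 + q + q² + q³ + q⁴) has coefficients 1,1,1,1,1,0,0 for degrees 0…6.
[q⁶] = 1·0 − 3·0 + 3·1 − 1·1 = 2.

2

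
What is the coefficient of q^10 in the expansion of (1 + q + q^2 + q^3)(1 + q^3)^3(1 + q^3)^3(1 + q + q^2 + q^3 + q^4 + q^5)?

112

(1 + q + q^2 + q^3) has coefficients 1,1,1,1 for degrees 0…3.
(1 + q^3)^3 has coefficients 1,0,0,3,0,0,3,0,0,1,0 for degrees 0…10.
Multiplying by (1 + q^3)^3 gives running coefficients 1,0,0,6,0,0,15,0,0,20,0 for degrees 0…10.
Finally multiplying by (1 + q + q^2 + q^3 + q^4 + q^5), the product of all factors after the first has coefficients 1,1,1,7,7,7,21,21,21,35,35 for degrees 0…10.
[q^10] = 1·35 + 1·35 + 1·21 + 1·21 = 112.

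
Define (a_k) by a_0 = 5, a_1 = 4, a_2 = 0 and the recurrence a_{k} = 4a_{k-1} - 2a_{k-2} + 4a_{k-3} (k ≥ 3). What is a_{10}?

The ordinary generating function has denominator 1 - 4y + 2y^2 - 4y^3.
Iterating the recurrence: a_0,…,a_{10} = 5, 4, 0, 12, 64, 232, 848, 3184, 11968, 44896, 168384.

168384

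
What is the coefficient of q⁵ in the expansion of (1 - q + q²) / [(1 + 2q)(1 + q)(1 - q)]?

-73

Partial fractions give a closed form: a_n = (7/3)·(-2)^n + (-3/2)·(-1)^n + (1/6)·1^n.
At n = 5: a_5 = -73.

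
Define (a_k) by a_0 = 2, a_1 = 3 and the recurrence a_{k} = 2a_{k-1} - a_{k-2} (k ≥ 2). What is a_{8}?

10

The ordinary generating function has denominator 1 - 2x + x^2.
Iterating the recurrence: a_0,…,a_{8} = 2, 3, 4, 5, 6, 7, 8, 9, 10.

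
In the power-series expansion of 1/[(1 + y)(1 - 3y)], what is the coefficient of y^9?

Partial fractions give a closed form: a_n = (1/4)·(-1)^n + (3/4)·3^n.
At n = 9: a_9 = 14762.

14762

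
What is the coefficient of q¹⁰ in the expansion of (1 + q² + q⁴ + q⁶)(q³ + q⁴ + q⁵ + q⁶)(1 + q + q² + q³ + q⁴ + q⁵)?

(1 + q² + q⁴ + q⁶) has coefficients 1,0,1,0,1,0,1 for degrees 0…6.
(q³ + q⁴ + q⁵ + q⁶) has coefficients 0,0,0,1,1,1,1,0,0,0,0 for degrees 0…10.
Finally multiplying by (1 + q + q² + q³ + q⁴ + q⁵), the product of all factors after the first has coefficients 0,0,0,1,2,3,4,4,4,3,2 for degrees 0…10.
[q¹⁰] = 1·2 + 1·4 + 1·4 + 1·2 = 12.

12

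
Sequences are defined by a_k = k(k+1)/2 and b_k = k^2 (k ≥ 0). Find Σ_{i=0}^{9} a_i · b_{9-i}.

Write out a_i and b_{9-i} for i = 0,…,9 and sum the products.
Σ = 0·81 + 1·64 + 3·49 + 6·36 + 10·25 + 15·16 + 21·9 + 28·4 + 36·1 + 45·0 = 1254.

1254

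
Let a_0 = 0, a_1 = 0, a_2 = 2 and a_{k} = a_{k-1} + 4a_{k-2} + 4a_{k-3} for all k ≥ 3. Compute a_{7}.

218

The ordinary generating function has denominator 1 - x - 4x^2 - 4x^3.
Iterating the recurrence: a_0,…,a_{7} = 0, 0, 2, 2, 10, 26, 74, 218.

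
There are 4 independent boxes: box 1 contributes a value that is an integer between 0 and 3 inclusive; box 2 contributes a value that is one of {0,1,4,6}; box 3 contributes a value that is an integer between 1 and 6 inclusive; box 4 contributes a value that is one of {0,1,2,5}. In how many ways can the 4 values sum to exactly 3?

9

The generating function for the choices is (1 + t + t² + t³)·(1 + t + t⁴ + t⁶)·(t + t² + t³ + t⁴ + t⁵ + t⁶)·(1 + t + t² + t⁵); the count is [t³].
(1 + t + t² + t³) has coefficients 1,1,1,1 for degrees 0…3.
(1 + t + t⁴ + t⁶) has coefficients 1,1,0,0 for degrees 0…3.
Multiplying by (t + t² + t³ + t⁴ + t⁵ + t⁶) gives running coefficients 0,1,2,2 for degrees 0…3.
Finally multiplying by (1 + t + t² + t⁵), the product of all factors after the first has coefficients 0,1,3,5 for degrees 0…3.
[t³] = 1·5 + 1·3 + 1·1 + 1·0 = 9.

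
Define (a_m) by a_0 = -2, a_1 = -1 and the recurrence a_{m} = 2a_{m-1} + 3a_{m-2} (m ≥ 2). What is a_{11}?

-132859

The ordinary generating function has denominator 1 - 2z - 3z^2.
Iterating the recurrence: a_0,…,a_{11} = -2, -1, -8, -19, -62, -181, -548, -1639, -4922, -14761, -44288, -132859.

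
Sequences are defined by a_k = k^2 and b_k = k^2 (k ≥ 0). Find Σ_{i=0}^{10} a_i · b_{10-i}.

This is [x^10] in the product of the two ordinary generating functions.
Σ = 0·100 + 1·81 + 4·64 + 9·49 + 16·36 + 25·25 + 36·16 + 49·9 + 64·4 + 81·1 + 100·0 = 3333.

3333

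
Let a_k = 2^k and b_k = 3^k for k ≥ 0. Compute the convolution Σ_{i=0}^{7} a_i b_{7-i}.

6305

The convolution is the t^7 coefficient of A(t)B(t).
Σ = 1·2187 + 2·729 + 4·243 + 8·81 + 16·27 + 32·9 + 64·3 + 128·1 = 6305.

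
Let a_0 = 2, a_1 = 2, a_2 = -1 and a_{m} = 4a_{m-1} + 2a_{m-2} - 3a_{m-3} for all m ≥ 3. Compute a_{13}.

-16212262

The ordinary generating function has denominator 1 - 4y - 2y^2 + 3y^3.
Iterating the recurrence: a_0,…,a_{13} = 2, 2, -1, -6, -32, -137, -594, -2554, -10993, -47298, -203516, -875681, -3767862, -16212262.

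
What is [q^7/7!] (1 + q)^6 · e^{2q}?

261536

The EGF product rule gives c_7 = Σ_{k_1+k_2=7} C(7; k_1,k_2) · ∏ g_i(k_i), where (1+q)^6 gives the falling factorial (6)_k; e^{2q} gives (2)^k.
g_1(k) for k = 0…7: 1, 6, 30, 120, 360, 720, 720, 0.
g_2(k) for k = 0…7: 1, 2, 4, 8, 16, 32, 64, 128.
c_7 = Σ_k C(7,k)·g_1(k)·g_2(7−k) = 1·1·128 + 7·6·64 + 21·30·32 + 35·120·16 + 35·360·8 + 21·720·4 + 7·720·2 = 128 + 2688 + 20160 + 67200 + 100800 + 60480 + 10080 = 261536.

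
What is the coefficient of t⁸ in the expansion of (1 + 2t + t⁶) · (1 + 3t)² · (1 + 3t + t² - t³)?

28

(1 + 2t + t⁶) has coefficients 1,2,0,0,0,0,1 for degrees 0…6.
(1 + 3t)² has coefficients 1,6,9,0,0,0,0,0,0 for degrees 0…8.
Finally multiplying by (1 + 3t + t² - t³), the product of all factors after the first has coefficients 1,9,28,32,3,-9,0,0,0 for degrees 0…8.
[t⁸] = 1·0 + 2·0 + 1·28 = 28.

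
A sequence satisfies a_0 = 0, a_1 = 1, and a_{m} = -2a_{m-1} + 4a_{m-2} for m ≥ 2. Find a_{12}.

The ordinary generating function has denominator 1 + 2z - 4z^2.
Iterating the recurrence: a_0,…,a_{12} = 0, 1, -2, 8, -24, 80, -256, 832, -2688, 8704, -28160, 91136, -294912.

-294912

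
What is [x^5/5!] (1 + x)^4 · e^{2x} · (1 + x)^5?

The EGF product rule gives c_5 = Σ_{k_1+k_2+k_3=5} C(5; k_1,k_2,k_3) · ∏ g_i(k_i), where (1+x)^4 gives the falling factorial (4)_k; e^{2x} gives (2)^k; (1+x)^5 gives the falling factorial (5)_k.
g_1(k) for k = 0…5: 1, 4, 12, 24, 24, 0.
g_2(k) for k = 0…5: 1, 2, 4, 8, 16, 32.
g_3(k) for k = 0…5: 1, 5, 20, 60, 120, 120.
First combine the last two factors: h(k) = Σ_j C(k,j)·g_2(j)·g_3(k−j) for k = 0…5: 1, 7, 44, 248, 1256, 5752.
c_5 = Σ_k C(5,k)·g_1(k)·h(5−k) = 1·1·5752 + 5·4·1256 + 10·12·248 + 10·24·44 + 5·24·7 = 5752 + 25120 + 29760 + 10560 + 840 = 72032.

72032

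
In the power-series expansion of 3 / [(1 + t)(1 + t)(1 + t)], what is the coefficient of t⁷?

-108

The denominator gives the recurrence a_n = −3a_(n−1) − 3a_(n−2) − a_(n−3) for n ≥ 3; the numerator fixes a_0 = 3, a_1 = -9, a_2 = 18.
Iterating: 3, -9, 18, -30, 45, -63, 84, -108, so a_7 = -108.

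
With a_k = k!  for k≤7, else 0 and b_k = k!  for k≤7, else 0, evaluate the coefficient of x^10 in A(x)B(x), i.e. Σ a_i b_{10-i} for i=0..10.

109440

Write out a_i and b_{10-i} for i = 0,…,10 and sum the products.
Σ = 1·0 + 1·0 + 2·0 + 6·5040 + 24·720 + 120·120 + 720·24 + 5040·6 + 0·2 + 0·1 + 0·1 = 109440.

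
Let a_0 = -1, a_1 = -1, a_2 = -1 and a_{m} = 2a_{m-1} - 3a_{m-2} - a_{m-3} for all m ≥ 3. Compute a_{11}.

The ordinary generating function has denominator 1 - 2x + 3x^2 + x^3.
Iterating the recurrence: a_0,…,a_{11} = -1, -1, -1, 2, 8, 11, -4, -49, -97, -43, 254, 734.

734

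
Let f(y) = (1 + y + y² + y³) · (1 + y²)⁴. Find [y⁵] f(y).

(1 + y + y² + y³) has coefficients 1,1,1,1 for degrees 0…3.
(1 + y²)⁴ has coefficients 1,0,4,0,6,0 for degrees 0…5.
[y⁵] = 1·0 + 1·6 + 1·0 + 1·4 = 10.

10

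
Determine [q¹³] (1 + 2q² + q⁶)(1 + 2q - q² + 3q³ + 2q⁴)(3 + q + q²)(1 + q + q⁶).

19

(1 + 2q² + q⁶) has coefficients 1,0,2,0,0,0,1 for degrees 0…6.
(1 + 2q - q² + 3q³ + 2q⁴) has coefficients 1,2,-1,3,2,0,0,0,0,0,0,0,0,0 for degrees 0…13.
Multiplying by (3 + q + q²) gives running coefficients 3,7,0,10,8,5,2,0,0,0,0,0,0,0 for degrees 0…13.
Finally multiplying by (1 + q + q⁶), the product of all factors after the first has coefficients 3,10,7,10,18,13,10,9,0,10,8,5,2,0 for degrees 0…13.
[q¹³] = 1·0 + 2·5 + 1·9 = 19.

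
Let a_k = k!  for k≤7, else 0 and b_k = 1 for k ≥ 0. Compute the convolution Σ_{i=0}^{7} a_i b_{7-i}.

5914

This is [x^7] in the product of the two ordinary generating functions.
Σ = 1·1 + 1·1 + 2·1 + 6·1 + 24·1 + 120·1 + 720·1 + 5040·1 = 5914.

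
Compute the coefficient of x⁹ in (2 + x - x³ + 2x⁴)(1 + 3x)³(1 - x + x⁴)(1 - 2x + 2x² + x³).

(2 + x - x³ + 2x⁴) has coefficients 2,1,0,-1,2 for degrees 0…4.
(1 + 3x)³ has coefficients 1,9,27,27,0,0,0,0,0,0 for degrees 0…9.
Multiplying by (1 - x + x⁴) gives running coefficients 1,8,18,0,-26,9,27,27,0,0 for degrees 0…9.
Finally multiplying by (1 - 2x + 2x² + x³), the product of all factors after the first has coefficients 1,6,4,-19,18,79,-43,-35,9,81 for degrees 0…9.
[x⁹] = 2·81 + 1·9 − 1·(-43) + 2·79 = 372.

372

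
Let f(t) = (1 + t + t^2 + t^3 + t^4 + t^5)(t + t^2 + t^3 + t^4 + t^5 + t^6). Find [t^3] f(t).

(1 + t + t^2 + t^3 + t^4 + t^5) has coefficients 1,1,1,1 for degrees 0…3.
(t + t^2 + t^3 + t^4 + t^5 + t^6) has coefficients 0,1,1,1 for degrees 0…3.
[t^3] = 1·1 + 1·1 + 1·1 + 1·0 = 3.

3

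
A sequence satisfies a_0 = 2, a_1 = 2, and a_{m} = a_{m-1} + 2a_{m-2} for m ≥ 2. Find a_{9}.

The ordinary generating function has denominator 1 - q - 2q^2.
Iterating the recurrence: a_0,…,a_{9} = 2, 2, 6, 10, 22, 42, 86, 170, 342, 682.

682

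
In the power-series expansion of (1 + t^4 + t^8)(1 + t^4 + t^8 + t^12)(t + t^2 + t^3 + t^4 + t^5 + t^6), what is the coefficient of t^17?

(1 + t^4 + t^8) has coefficients 1,0,0,0,1,0,0,0,1 for degrees 0…8.
(1 + t^4 + t^8 + t^12) has coefficients 1,0,0,0,1,0,0,0,1,0,0,0,1,0,0,0,0,0 for degrees 0…17.
Finally multiplying by (t + t^2 + t^3 + t^4 + t^5 + t^6), the product of all factors after the first has coefficients 0,1,1,1,1,2,2,1,1,2,2,1,1,2,2,1,1,1 for degrees 0…17.
[t^17] = 1·1 + 1·2 + 1·2 = 5.

5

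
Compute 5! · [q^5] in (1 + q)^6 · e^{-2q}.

The EGF product rule gives c_5 = Σ_{k_1+k_2=5} C(5; k_1,k_2) · ∏ g_i(k_i), where (1+q)^6 gives the falling factorial (6)_k; e^{-2q} gives (-2)^k.
g_1(k) for k = 0…5: 1, 6, 30, 120, 360, 720.
g_2(k) for k = 0…5: 1, -2, 4, -8, 16, -32.
c_5 = Σ_k C(5,k)·g_1(k)·g_2(5−k) = 1·1·(-32) + 5·6·16 + 10·30·(-8) + 10·120·4 + 5·360·(-2) + 1·720·1 = −32 + 480 − 2400 + 4800 − 3600 + 720 = -32.

-32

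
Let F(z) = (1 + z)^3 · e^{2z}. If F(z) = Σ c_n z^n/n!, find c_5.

992

The EGF product rule gives c_5 = Σ_{k_1+k_2=5} C(5; k_1,k_2) · ∏ g_i(k_i), where (1+z)^3 gives the falling factorial (3)_k; e^{2z} gives (2)^k.
g_1(k) for k = 0…5: 1, 3, 6, 6, 0, 0.
g_2(k) for k = 0…5: 1, 2, 4, 8, 16, 32.
c_5 = Σ_k C(5,k)·g_1(k)·g_2(5−k) = 1·1·32 + 5·3·16 + 10·6·8 + 10·6·4 = 32 + 240 + 480 + 240 = 992.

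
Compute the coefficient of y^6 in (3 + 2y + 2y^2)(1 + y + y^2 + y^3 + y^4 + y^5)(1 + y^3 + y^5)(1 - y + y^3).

(3 + 2y + 2y^2) has coefficients 3,2,2 for degrees 0…2.
(1 + y + y^2 + y^3 + y^4 + y^5) has coefficients 1,1,1,1,1,1,0 for degrees 0…6.
Multiplying by (1 + y^3 + y^5) gives running coefficients 1,1,1,2,2,3,2 for degrees 0…6.
Finally multiplying by (1 - y + y^3), the product of all factors after the first has coefficients 1,0,0,2,1,2,1 for degrees 0…6.
[y^6] = 3·1 + 2·2 + 2·1 = 9.

9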